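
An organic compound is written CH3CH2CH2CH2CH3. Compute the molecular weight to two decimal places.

72.15 g/mol

Atom tally by fragment:
  CH3 → C:1 H:3
  CH2 → C:1 H:2
  CH2 → C:1 H:2
  CH2 → C:1 H:2
  CH3 → C:1 H:3
Element totals:
  C: 5
  H: 12
Molecular formula: C5H12.
  M = 5(12.011) + 12(1.008)
    = 60.055 + 12.096 = 72.151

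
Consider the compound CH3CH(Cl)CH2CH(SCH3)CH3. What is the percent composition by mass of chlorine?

Atom tally by fragment:
  CH3 → C:1 H:3
  CH(Cl) → C:1 H:1 Cl:1
  CH2 → C:1 H:2
  CH(SCH3) → C:2 H:4 S:1
  CH3 → C:1 H:3
Element totals:
  C: 6
  H: 13
  Cl: 1
  S: 1
Molecular formula: C6H13ClS.
Molar mass = 152.680 g/mol.
Mass from Cl: 1 × 35.45 = 35.450 g/mol.
%Cl = 35.450 / 152.680 × 100 = 23.22%.

23.22%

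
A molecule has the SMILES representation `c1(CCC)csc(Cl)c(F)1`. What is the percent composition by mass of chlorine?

19.84%

Atom tally by fragment:
  thiophene ring core → C:4 H:4 S:1
  (− 3 ring H displaced by substituents)
  + CH2CH2CH3 → C:3 H:7
  + Cl → Cl:1
  + F → F:1
Element totals:
  C: 7
  H: 8
  Cl: 1
  F: 1
  S: 1
Molecular formula: C7H8ClFS.
Molar mass = 178.649 g/mol.
Mass from Cl: 1 × 35.45 = 35.450 g/mol.
%Cl = 35.450 / 178.649 × 100 = 19.84%.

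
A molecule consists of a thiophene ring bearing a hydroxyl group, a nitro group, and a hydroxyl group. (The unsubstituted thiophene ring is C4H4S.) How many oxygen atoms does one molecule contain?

Atom tally by fragment:
  thiophene ring core → C:4 H:4 S:1
  (− 3 ring H displaced by substituents)
  + OH → O:1 H:1
  + NO2 → N:1 O:2
  + OH → O:1 H:1
Element totals:
  C: 4
  H: 3
  N: 1
  O: 4
  S: 1

4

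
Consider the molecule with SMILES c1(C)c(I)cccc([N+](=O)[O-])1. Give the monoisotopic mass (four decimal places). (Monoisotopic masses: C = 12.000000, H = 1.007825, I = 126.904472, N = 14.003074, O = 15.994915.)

Atom tally by fragment:
  benzene ring core → C:6 H:6
  (− 3 ring H displaced by substituents)
  + CH3 → C:1 H:3
  + I → I:1
  + NO2 → N:1 O:2
Element totals:
  C: 7
  H: 6
  I: 1
  N: 1
  O: 2
Molecular formula: C7H6INO2.
  M = 7(12.0) + 6(1.007825) + 126.904472 + 14.003074 + 2(15.994915)
    = 84.000000 + 6.046950 + 126.904472 + 14.003074 + 31.989830 = 262.944326

262.9443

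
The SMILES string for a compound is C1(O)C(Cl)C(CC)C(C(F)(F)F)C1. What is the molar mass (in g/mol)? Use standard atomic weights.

Atom tally by fragment:
  cyclopentane ring core → C:5 H:10
  (− 4 ring H displaced by substituents)
  + OH → O:1 H:1
  + Cl → Cl:1
  + C2H5 → C:2 H:5
  + CF3 → C:1 F:3
Element totals:
  C: 8
  H: 12
  Cl: 1
  F: 3
  O: 1
Molecular formula: C8H12ClF3O.
  M = 8(12.011) + 12(1.008) + 35.45 + 3(18.998) + 15.999
    = 96.088 + 12.096 + 35.450 + 56.994 + 15.999 = 216.627

216.63 g/mol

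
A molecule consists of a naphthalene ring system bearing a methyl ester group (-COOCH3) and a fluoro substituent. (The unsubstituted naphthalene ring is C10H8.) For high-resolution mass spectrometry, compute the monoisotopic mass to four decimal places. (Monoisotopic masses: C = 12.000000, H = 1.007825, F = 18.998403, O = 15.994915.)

204.0587

Atom tally by fragment:
  naphthalene ring system core → C:10 H:8
  (− 2 ring H displaced by substituents)
  + COOCH3 → C:2 H:3 O:2
  + F → F:1
Element totals:
  C: 12
  H: 9
  F: 1
  O: 2
Molecular formula: C12H9FO2.
  M = 12(12.0) + 9(1.007825) + 18.998403 + 2(15.994915)
    = 144.000000 + 9.070425 + 18.998403 + 31.989830 = 204.058658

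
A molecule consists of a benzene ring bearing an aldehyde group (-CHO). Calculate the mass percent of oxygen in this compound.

Atom tally by fragment:
  benzene ring core → C:6 H:6
  (− 1 ring H displaced by substituents)
  + CHO → C:1 H:1 O:1
Element totals:
  C: 7
  H: 6
  O: 1
Molecular formula: C7H6O.
Molar mass = 106.124 g/mol.
Mass from O: 1 × 15.999 = 15.999 g/mol.
%O = 15.999 / 106.124 × 100 = 15.08%.

15.08%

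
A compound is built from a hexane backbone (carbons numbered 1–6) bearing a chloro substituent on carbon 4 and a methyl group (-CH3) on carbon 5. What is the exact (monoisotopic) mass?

134.0862

Atom tally by fragment:
  CH3 → C:1 H:3
  CH2 → C:1 H:2
  CH2 → C:1 H:2
  CH(Cl) → C:1 H:1 Cl:1
  CH(CH3) → C:2 H:4
  CH3 → C:1 H:3
Element totals:
  C: 7
  H: 15
  Cl: 1
Molecular formula: C7H15Cl.
  M = 7(12.0) + 15(1.007825) + 34.968853
    = 84.000000 + 15.117375 + 34.968853 = 134.086228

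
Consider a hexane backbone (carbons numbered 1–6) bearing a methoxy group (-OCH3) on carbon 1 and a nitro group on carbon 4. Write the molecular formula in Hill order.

C7H15NO3

Atom tally by fragment:
  CH3OCH2 → C:2 H:5 O:1
  CH2 → C:1 H:2
  CH2 → C:1 H:2
  CH(NO2) → C:1 H:1 N:1 O:2
  CH2 → C:1 H:2
  CH3 → C:1 H:3
Element totals:
  C: 7
  H: 15
  N: 1
  O: 3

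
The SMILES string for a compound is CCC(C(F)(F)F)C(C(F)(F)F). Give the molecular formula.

Atom tally by fragment:
  CH3 → C:1 H:3
  CH2 → C:1 H:2
  CH(CF3) → C:2 H:1 F:3
  CH2CF3 → C:2 H:2 F:3
Element totals:
  C: 6
  H: 8
  F: 6

C6H8F6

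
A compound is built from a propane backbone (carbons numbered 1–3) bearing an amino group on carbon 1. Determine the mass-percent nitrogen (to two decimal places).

Atom tally by fragment:
  H2NCH2 → C:1 H:4 N:1
  CH2 → C:1 H:2
  CH3 → C:1 H:3
Element totals:
  C: 3
  H: 9
  N: 1
Molecular formula: C3H9N.
Molar mass = 59.112 g/mol.
Mass from N: 1 × 14.007 = 14.007 g/mol.
%N = 14.007 / 59.112 × 100 = 23.70%.

23.70%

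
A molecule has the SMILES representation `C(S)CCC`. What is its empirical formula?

C4H10S

Atom tally by fragment:
  HSCH2 → C:1 H:3 S:1
  CH2 → C:1 H:2
  CH2 → C:1 H:2
  CH3 → C:1 H:3
Element totals:
  C: 4
  H: 10
  S: 1
Molecular formula: C4H10S.
gcd of subscripts (4, 10, 1) = 1, so the empirical formula equals the molecular formula.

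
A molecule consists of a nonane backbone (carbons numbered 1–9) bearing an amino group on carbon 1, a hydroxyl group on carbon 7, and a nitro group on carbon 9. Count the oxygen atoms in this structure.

3

Atom tally by fragment:
  H2NCH2 → C:1 H:4 N:1
  CH2 → C:1 H:2
  CH2 → C:1 H:2
  CH2 → C:1 H:2
  CH2 → C:1 H:2
  CH2 → C:1 H:2
  CH(OH) → C:1 H:2 O:1
  CH2 → C:1 H:2
  CH2NO2 → C:1 H:2 N:1 O:2
Element totals:
  C: 9
  H: 20
  N: 2
  O: 3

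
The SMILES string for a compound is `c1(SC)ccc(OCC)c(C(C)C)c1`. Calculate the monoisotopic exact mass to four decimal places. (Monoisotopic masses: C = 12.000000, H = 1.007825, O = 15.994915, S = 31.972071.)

Atom tally by fragment:
  benzene ring core → C:6 H:6
  (− 3 ring H displaced by substituents)
  + SCH3 → C:1 H:3 S:1
  + OC2H5 → C:2 H:5 O:1
  + CH(CH3)2 → C:3 H:7
Element totals:
  C: 12
  H: 18
  O: 1
  S: 1
Molecular formula: C12H18OS.
  M = 12(12.0) + 18(1.007825) + 15.994915 + 31.972071
    = 144.000000 + 18.140850 + 15.994915 + 31.972071 = 210.107836

210.1078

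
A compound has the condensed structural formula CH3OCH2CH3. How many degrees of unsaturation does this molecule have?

0

Atom tally by fragment:
  CH3OCH2 → C:2 H:5 O:1
  CH3 → C:1 H:3
Element totals:
  C: 3
  H: 8
  O: 1
Molecular formula: C3H8O.
DoU = (2C + 2 + N − H − X) / 2 = (2·3 + 2 + 0 − 8 − 0) / 2 = 0.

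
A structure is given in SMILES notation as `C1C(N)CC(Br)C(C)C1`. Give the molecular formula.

C7H14BrN

Atom tally by fragment:
  cyclohexane ring core → C:6 H:12
  (− 3 ring H displaced by substituents)
  + NH2 → N:1 H:2
  + Br → Br:1
  + CH3 → C:1 H:3
Element totals:
  C: 7
  H: 14
  Br: 1
  N: 1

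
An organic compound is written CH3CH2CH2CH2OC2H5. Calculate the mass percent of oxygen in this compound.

Element totals:
  C: 6
  H: 14
  O: 1
Molecular formula: C6H14O.
Molar mass = 102.177 g/mol.
Mass from O: 1 × 15.999 = 15.999 g/mol.
%O = 15.999 / 102.177 × 100 = 15.66%.

15.66%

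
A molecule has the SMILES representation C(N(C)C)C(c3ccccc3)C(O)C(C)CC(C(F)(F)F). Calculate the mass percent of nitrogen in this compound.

Atom tally by fragment:
  (CH3)2NCH2 → C:3 H:8 N:1
  CH(C6H5) → C:7 H:6
  CH(OH) → C:1 H:2 O:1
  CH(CH3) → C:2 H:4
  CH2 → C:1 H:2
  CH2CF3 → C:2 H:2 F:3
Element totals:
  C: 16
  H: 24
  F: 3
  N: 1
  O: 1
Molecular formula: C16H24F3NO.
Molar mass = 303.368 g/mol.
Mass from N: 1 × 14.007 = 14.007 g/mol.
%N = 14.007 / 303.368 × 100 = 4.62%.

4.62%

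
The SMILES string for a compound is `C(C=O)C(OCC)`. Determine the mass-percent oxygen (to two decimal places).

Atom tally by fragment:
  OHCCH2 → C:2 H:3 O:1
  CH2OC2H5 → C:3 H:7 O:1
Element totals:
  C: 5
  H: 10
  O: 2
Molecular formula: C5H10O2.
Molar mass = 102.133 g/mol.
Mass from O: 2 × 15.999 = 31.998 g/mol.
%O = 31.998 / 102.133 × 100 = 31.33%.

31.33%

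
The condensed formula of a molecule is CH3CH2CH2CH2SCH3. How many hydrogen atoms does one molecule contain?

Atom tally by fragment:
  CH3 → C:1 H:3
  CH2 → C:1 H:2
  CH2 → C:1 H:2
  CH2SCH3 → C:2 H:5 S:1
Element totals:
  C: 5
  H: 12
  S: 1

12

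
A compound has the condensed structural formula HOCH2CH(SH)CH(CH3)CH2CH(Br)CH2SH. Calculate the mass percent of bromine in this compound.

30.82%

Element totals:
  C: 7
  H: 15
  Br: 1
  O: 1
  S: 2
Molecular formula: C7H15BrOS2.
Molar mass = 259.220 g/mol.
Mass from Br: 1 × 79.904 = 79.904 g/mol.
%Br = 79.904 / 259.220 × 100 = 30.82%.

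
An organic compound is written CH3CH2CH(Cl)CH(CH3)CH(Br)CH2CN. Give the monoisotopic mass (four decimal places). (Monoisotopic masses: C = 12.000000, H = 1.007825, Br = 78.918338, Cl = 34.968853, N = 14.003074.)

236.9920

Atom tally by fragment:
  CH3 → C:1 H:3
  CH2 → C:1 H:2
  CH(Cl) → C:1 H:1 Cl:1
  CH(CH3) → C:2 H:4
  CH(Br) → C:1 H:1 Br:1
  CH2CN → C:2 H:2 N:1
Element totals:
  C: 8
  H: 13
  Br: 1
  Cl: 1
  N: 1
Molecular formula: C8H13BrClN.
  M = 8(12.0) + 13(1.007825) + 78.918338 + 34.968853 + 14.003074
    = 96.000000 + 13.101725 + 78.918338 + 34.968853 + 14.003074 = 236.991990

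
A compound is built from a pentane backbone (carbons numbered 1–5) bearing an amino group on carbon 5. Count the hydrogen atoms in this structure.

Atom tally by fragment:
  CH3 → C:1 H:3
  CH2 → C:1 H:2
  CH2 → C:1 H:2
  CH2 → C:1 H:2
  CH2NH2 → C:1 H:4 N:1
Element totals:
  C: 5
  H: 13
  N: 1

13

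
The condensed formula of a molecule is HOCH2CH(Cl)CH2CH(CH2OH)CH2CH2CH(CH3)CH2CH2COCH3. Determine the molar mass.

Element totals:
  C: 13
  H: 25
  Cl: 1
  O: 3
Molecular formula: C13H25ClO3.
  M = 13(12.011) + 25(1.008) + 35.45 + 3(15.999)
    = 156.143 + 25.200 + 35.450 + 47.997 = 264.790

264.79 g/mol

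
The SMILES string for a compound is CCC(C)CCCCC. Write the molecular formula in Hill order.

C9H20

Atom tally by fragment:
  CH3 → C:1 H:3
  CH2 → C:1 H:2
  CH(CH3) → C:2 H:4
  CH2 → C:1 H:2
  CH2 → C:1 H:2
  CH2 → C:1 H:2
  CH2 → C:1 H:2
  CH3 → C:1 H:3
Element totals:
  C: 9
  H: 20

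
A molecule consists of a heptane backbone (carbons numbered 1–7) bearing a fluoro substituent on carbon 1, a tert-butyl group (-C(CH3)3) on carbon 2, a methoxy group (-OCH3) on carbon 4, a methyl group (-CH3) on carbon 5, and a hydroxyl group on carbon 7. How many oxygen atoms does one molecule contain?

2

Atom tally by fragment:
  FCH2 → C:1 H:2 F:1
  CH(C(CH3)3) → C:5 H:10
  CH2 → C:1 H:2
  CH(OCH3) → C:2 H:4 O:1
  CH(CH3) → C:2 H:4
  CH2 → C:1 H:2
  CH2OH → C:1 H:3 O:1
Element totals:
  C: 13
  H: 27
  F: 1
  O: 2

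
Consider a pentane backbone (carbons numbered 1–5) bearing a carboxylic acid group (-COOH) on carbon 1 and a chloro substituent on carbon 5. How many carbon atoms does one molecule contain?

6

Atom tally by fragment:
  HOOCCH2 → C:2 H:3 O:2
  CH2 → C:1 H:2
  CH2 → C:1 H:2
  CH2 → C:1 H:2
  CH2Cl → C:1 H:2 Cl:1
Element totals:
  C: 6
  H: 11
  Cl: 1
  O: 2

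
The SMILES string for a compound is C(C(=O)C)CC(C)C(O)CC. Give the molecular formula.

Atom tally by fragment:
  CH3COCH2 → C:3 H:5 O:1
  CH2 → C:1 H:2
  CH(CH3) → C:2 H:4
  CH(OH) → C:1 H:2 O:1
  CH2 → C:1 H:2
  CH3 → C:1 H:3
Element totals:
  C: 9
  H: 18
  O: 2

C9H18O2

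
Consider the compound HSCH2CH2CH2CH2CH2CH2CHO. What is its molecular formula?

Atom tally by fragment:
  HSCH2 → C:1 H:3 S:1
  CH2 → C:1 H:2
  CH2 → C:1 H:2
  CH2 → C:1 H:2
  CH2 → C:1 H:2
  CH2CHO → C:2 H:3 O:1
Element totals:
  C: 7
  H: 14
  O: 1
  S: 1

C7H14OS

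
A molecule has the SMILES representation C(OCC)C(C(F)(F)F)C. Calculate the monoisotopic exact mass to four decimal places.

156.0762

Atom tally by fragment:
  C2H5OCH2 → C:3 H:7 O:1
  CH(CF3) → C:2 H:1 F:3
  CH3 → C:1 H:3
Element totals:
  C: 6
  H: 11
  F: 3
  O: 1
Molecular formula: C6H11F3O.
  M = 6(12.0) + 11(1.007825) + 3(18.998403) + 15.994915
    = 72.000000 + 11.086075 + 56.995209 + 15.994915 = 156.076199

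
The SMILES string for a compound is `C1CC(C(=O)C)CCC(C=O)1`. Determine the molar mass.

Atom tally by fragment:
  cyclohexane ring core → C:6 H:12
  (− 2 ring H displaced by substituents)
  + COCH3 → C:2 H:3 O:1
  + CHO → C:1 H:1 O:1
Element totals:
  C: 9
  H: 14
  O: 2
Molecular formula: C9H14O2.
  M = 9(12.011) + 14(1.008) + 2(15.999)
    = 108.099 + 14.112 + 31.998 = 154.209

154.21 g/mol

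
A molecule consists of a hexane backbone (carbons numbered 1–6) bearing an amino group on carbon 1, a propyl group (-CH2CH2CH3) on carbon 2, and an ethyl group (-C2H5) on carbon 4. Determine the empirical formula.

Atom tally by fragment:
  H2NCH2 → C:1 H:4 N:1
  CH(CH2CH2CH3) → C:4 H:8
  CH2 → C:1 H:2
  CH(C2H5) → C:3 H:6
  CH2 → C:1 H:2
  CH3 → C:1 H:3
Element totals:
  C: 11
  H: 25
  N: 1
Molecular formula: C11H25N.
gcd of subscripts (11, 25, 1) = 1, so the empirical formula equals the molecular formula.

C11H25N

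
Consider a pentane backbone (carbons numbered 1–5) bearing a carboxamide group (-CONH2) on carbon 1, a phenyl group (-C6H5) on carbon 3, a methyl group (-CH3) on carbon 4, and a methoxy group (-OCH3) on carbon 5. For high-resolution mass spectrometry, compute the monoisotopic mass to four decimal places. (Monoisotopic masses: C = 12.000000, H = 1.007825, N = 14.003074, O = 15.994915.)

235.1572

Atom tally by fragment:
  H2NOCCH2 → C:2 H:4 O:1 N:1
  CH2 → C:1 H:2
  CH(C6H5) → C:7 H:6
  CH(CH3) → C:2 H:4
  CH2OCH3 → C:2 H:5 O:1
Element totals:
  C: 14
  H: 21
  N: 1
  O: 2
Molecular formula: C14H21NO2.
  M = 14(12.0) + 21(1.007825) + 14.003074 + 2(15.994915)
    = 168.000000 + 21.164325 + 14.003074 + 31.989830 = 235.157229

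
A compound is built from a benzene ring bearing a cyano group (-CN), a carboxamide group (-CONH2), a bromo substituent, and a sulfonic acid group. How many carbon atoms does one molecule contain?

8

Atom tally by fragment:
  benzene ring core → C:6 H:6
  (− 4 ring H displaced by substituents)
  + CN → C:1 N:1
  + CONH2 → C:1 H:2 O:1 N:1
  + Br → Br:1
  + SO3H → S:1 O:3 H:1
Element totals:
  C: 8
  H: 5
  Br: 1
  N: 2
  O: 4
  S: 1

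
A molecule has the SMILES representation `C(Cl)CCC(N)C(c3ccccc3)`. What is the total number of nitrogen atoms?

Atom tally by fragment:
  ClCH2 → C:1 H:2 Cl:1
  CH2 → C:1 H:2
  CH2 → C:1 H:2
  CH(NH2) → C:1 H:3 N:1
  CH2C6H5 → C:7 H:7
Element totals:
  C: 11
  H: 16
  Cl: 1
  N: 1

1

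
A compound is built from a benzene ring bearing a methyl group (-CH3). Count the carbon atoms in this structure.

7

Atom tally by fragment:
  benzene ring core → C:6 H:6
  (− 1 ring H displaced by substituents)
  + CH3 → C:1 H:3
Element totals:
  C: 7
  H: 8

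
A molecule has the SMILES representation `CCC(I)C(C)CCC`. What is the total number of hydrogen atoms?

17

Atom tally by fragment:
  CH3 → C:1 H:3
  CH2 → C:1 H:2
  CH(I) → C:1 H:1 I:1
  CH(CH3) → C:2 H:4
  CH2 → C:1 H:2
  CH2 → C:1 H:2
  CH3 → C:1 H:3
Element totals:
  C: 8
  H: 17
  I: 1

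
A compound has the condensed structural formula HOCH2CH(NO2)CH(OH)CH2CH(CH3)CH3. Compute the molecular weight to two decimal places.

Element totals:
  C: 7
  H: 15
  N: 1
  O: 4
Molecular formula: C7H15NO4.
  M = 7(12.011) + 15(1.008) + 14.007 + 4(15.999)
    = 84.077 + 15.120 + 14.007 + 63.996 = 177.200

177.20 g/mol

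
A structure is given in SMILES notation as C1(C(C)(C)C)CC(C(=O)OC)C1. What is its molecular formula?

Atom tally by fragment:
  cyclobutane ring core → C:4 H:8
  (− 2 ring H displaced by substituents)
  + C(CH3)3 → C:4 H:9
  + COOCH3 → C:2 H:3 O:2
Element totals:
  C: 10
  H: 18
  O: 2

C10H18O2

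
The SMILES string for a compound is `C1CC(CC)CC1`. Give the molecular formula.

Atom tally by fragment:
  cyclopentane ring core → C:5 H:10
  (− 1 ring H displaced by substituents)
  + C2H5 → C:2 H:5
Element totals:
  C: 7
  H: 14

C7H14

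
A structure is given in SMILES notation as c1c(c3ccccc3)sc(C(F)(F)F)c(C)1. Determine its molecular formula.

C12H9F3S

Atom tally by fragment:
  thiophene ring core → C:4 H:4 S:1
  (− 3 ring H displaced by substituents)
  + C6H5 → C:6 H:5
  + CF3 → C:1 F:3
  + CH3 → C:1 H:3
Element totals:
  C: 12
  H: 9
  F: 3
  S: 1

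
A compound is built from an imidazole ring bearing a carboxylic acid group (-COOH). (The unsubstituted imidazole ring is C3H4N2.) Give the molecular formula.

Atom tally by fragment:
  imidazole ring core → C:3 H:4 N:2
  (− 1 ring H displaced by substituents)
  + COOH → C:1 H:1 O:2
Element totals:
  C: 4
  H: 4
  N: 2
  O: 2

C4H4N2O2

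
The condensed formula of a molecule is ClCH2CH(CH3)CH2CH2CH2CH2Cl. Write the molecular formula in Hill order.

Element totals:
  C: 7
  H: 14
  Cl: 2

C7H14Cl2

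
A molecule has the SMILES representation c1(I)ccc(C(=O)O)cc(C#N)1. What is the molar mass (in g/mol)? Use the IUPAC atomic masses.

Atom tally by fragment:
  benzene ring core → C:6 H:6
  (− 3 ring H displaced by substituents)
  + I → I:1
  + COOH → C:1 H:1 O:2
  + CN → C:1 N:1
Element totals:
  C: 8
  H: 4
  I: 1
  N: 1
  O: 2
Molecular formula: C8H4INO2.
  M = 8(12.011) + 4(1.008) + 126.904 + 14.007 + 2(15.999)
    = 96.088 + 4.032 + 126.904 + 14.007 + 31.998 = 273.029

273.03 g/mol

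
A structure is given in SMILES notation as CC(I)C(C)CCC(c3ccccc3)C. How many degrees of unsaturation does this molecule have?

Atom tally by fragment:
  CH3 → C:1 H:3
  CH(I) → C:1 H:1 I:1
  CH(CH3) → C:2 H:4
  CH2 → C:1 H:2
  CH2 → C:1 H:2
  CH(C6H5) → C:7 H:6
  CH3 → C:1 H:3
Element totals:
  C: 14
  H: 21
  I: 1
Molecular formula: C14H21I.
DoU = (2C + 2 + N − H − X) / 2 = (2·14 + 2 + 0 − 21 − 1) / 2 = 4.

4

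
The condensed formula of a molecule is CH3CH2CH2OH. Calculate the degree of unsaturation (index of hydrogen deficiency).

Element totals:
  C: 3
  H: 8
  O: 1
Molecular formula: C3H8O.
DoU = (2C + 2 + N − H − X) / 2 = (2·3 + 2 + 0 − 8 − 0) / 2 = 0.

0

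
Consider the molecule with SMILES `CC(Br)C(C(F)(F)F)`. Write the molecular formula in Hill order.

Atom tally by fragment:
  CH3 → C:1 H:3
  CH(Br) → C:1 H:1 Br:1
  CH2CF3 → C:2 H:2 F:3
Element totals:
  C: 4
  H: 6
  Br: 1
  F: 3

C4H6BrF3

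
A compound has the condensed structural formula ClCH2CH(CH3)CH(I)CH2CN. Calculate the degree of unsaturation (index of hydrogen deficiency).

Element totals:
  C: 6
  H: 9
  Cl: 1
  I: 1
  N: 1
Molecular formula: C6H9ClIN.
DoU = (2C + 2 + N − H − X) / 2 = (2·6 + 2 + 1 − 9 − 2) / 2 = 2.

2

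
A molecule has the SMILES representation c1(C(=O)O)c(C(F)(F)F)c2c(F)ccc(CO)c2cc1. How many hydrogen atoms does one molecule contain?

8

Atom tally by fragment:
  naphthalene ring system core → C:10 H:8
  (− 4 ring H displaced by substituents)
  + COOH → C:1 H:1 O:2
  + CF3 → C:1 F:3
  + F → F:1
  + CH2OH → C:1 H:3 O:1
Element totals:
  C: 13
  H: 8
  F: 4
  O: 3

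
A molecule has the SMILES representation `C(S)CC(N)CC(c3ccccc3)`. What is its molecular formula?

C11H17NS

Atom tally by fragment:
  HSCH2 → C:1 H:3 S:1
  CH2 → C:1 H:2
  CH(NH2) → C:1 H:3 N:1
  CH2 → C:1 H:2
  CH2C6H5 → C:7 H:7
Element totals:
  C: 11
  H: 17
  N: 1
  S: 1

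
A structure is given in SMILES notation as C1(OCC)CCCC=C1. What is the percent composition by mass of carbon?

Atom tally by fragment:
  cyclohexene ring core → C:6 H:10
  (− 1 ring H displaced by substituents)
  + OC2H5 → C:2 H:5 O:1
Element totals:
  C: 8
  H: 14
  O: 1
Molecular formula: C8H14O.
Molar mass = 126.199 g/mol.
Mass from C: 8 × 12.011 = 96.088 g/mol.
%C = 96.088 / 126.199 × 100 = 76.14%.

76.14%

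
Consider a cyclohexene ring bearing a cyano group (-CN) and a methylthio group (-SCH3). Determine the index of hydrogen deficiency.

4

Atom tally by fragment:
  cyclohexene ring core → C:6 H:10
  (− 2 ring H displaced by substituents)
  + CN → C:1 N:1
  + SCH3 → C:1 H:3 S:1
Element totals:
  C: 8
  H: 11
  N: 1
  S: 1
Molecular formula: C8H11NS.
DoU = (2C + 2 + N − H − X) / 2 = (2·8 + 2 + 1 − 11 − 0) / 2 = 4.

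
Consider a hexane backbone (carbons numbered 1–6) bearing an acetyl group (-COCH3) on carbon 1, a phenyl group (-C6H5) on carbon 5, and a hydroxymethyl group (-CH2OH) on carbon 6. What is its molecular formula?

Atom tally by fragment:
  CH3COCH2 → C:3 H:5 O:1
  CH2 → C:1 H:2
  CH2 → C:1 H:2
  CH2 → C:1 H:2
  CH(C6H5) → C:7 H:6
  CH2CH2OH → C:2 H:5 O:1
Element totals:
  C: 15
  H: 22
  O: 2

C15H22O2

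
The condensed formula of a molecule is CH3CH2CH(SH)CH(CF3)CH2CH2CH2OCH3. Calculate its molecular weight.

230.29 g/mol

Atom tally by fragment:
  CH3 → C:1 H:3
  CH2 → C:1 H:2
  CH(SH) → C:1 H:2 S:1
  CH(CF3) → C:2 H:1 F:3
  CH2 → C:1 H:2
  CH2 → C:1 H:2
  CH2OCH3 → C:2 H:5 O:1
Element totals:
  C: 9
  H: 17
  F: 3
  O: 1
  S: 1
Molecular formula: C9H17F3OS.
  M = 9(12.011) + 17(1.008) + 3(18.998) + 15.999 + 32.06
    = 108.099 + 17.136 + 56.994 + 15.999 + 32.060 = 230.288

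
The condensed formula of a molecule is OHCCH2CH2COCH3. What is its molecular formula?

C5H8O2

Element totals:
  C: 5
  H: 8
  O: 2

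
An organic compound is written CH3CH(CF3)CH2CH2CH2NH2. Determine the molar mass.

Atom tally by fragment:
  CH3 → C:1 H:3
  CH(CF3) → C:2 H:1 F:3
  CH2 → C:1 H:2
  CH2 → C:1 H:2
  CH2NH2 → C:1 H:4 N:1
Element totals:
  C: 6
  H: 12
  F: 3
  N: 1
Molecular formula: C6H12F3N.
  M = 6(12.011) + 12(1.008) + 3(18.998) + 14.007
    = 72.066 + 12.096 + 56.994 + 14.007 = 155.163

155.16 g/mol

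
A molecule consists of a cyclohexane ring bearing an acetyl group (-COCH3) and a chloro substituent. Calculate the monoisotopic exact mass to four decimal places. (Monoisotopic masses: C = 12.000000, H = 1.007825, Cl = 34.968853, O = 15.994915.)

160.0655

Atom tally by fragment:
  cyclohexane ring core → C:6 H:12
  (− 2 ring H displaced by substituents)
  + COCH3 → C:2 H:3 O:1
  + Cl → Cl:1
Element totals:
  C: 8
  H: 13
  Cl: 1
  O: 1
Molecular formula: C8H13ClO.
  M = 8(12.0) + 13(1.007825) + 34.968853 + 15.994915
    = 96.000000 + 13.101725 + 34.968853 + 15.994915 = 160.065493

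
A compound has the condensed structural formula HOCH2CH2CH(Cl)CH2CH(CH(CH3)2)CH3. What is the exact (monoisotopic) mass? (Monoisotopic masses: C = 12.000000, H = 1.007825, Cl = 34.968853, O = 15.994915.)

Element totals:
  C: 9
  H: 19
  Cl: 1
  O: 1
Molecular formula: C9H19ClO.
  M = 9(12.0) + 19(1.007825) + 34.968853 + 15.994915
    = 108.000000 + 19.148675 + 34.968853 + 15.994915 = 178.112443

178.1124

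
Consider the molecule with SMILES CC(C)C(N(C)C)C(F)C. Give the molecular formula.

C8H18FN

Atom tally by fragment:
  CH3 → C:1 H:3
  CH(CH3) → C:2 H:4
  CH(N(CH3)2) → C:3 H:7 N:1
  CH(F) → C:1 H:1 F:1
  CH3 → C:1 H:3
Element totals:
  C: 8
  H: 18
  F: 1
  N: 1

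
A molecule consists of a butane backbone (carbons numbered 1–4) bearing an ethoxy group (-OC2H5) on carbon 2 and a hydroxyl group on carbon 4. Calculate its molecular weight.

Atom tally by fragment:
  CH3 → C:1 H:3
  CH(OC2H5) → C:3 H:6 O:1
  CH2 → C:1 H:2
  CH2OH → C:1 H:3 O:1
Element totals:
  C: 6
  H: 14
  O: 2
Molecular formula: C6H14O2.
  M = 6(12.011) + 14(1.008) + 2(15.999)
    = 72.066 + 14.112 + 31.998 = 118.176

118.18 g/mol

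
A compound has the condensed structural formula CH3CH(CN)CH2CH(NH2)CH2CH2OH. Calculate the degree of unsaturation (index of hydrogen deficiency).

Atom tally by fragment:
  CH3 → C:1 H:3
  CH(CN) → C:2 H:1 N:1
  CH2 → C:1 H:2
  CH(NH2) → C:1 H:3 N:1
  CH2CH2OH → C:2 H:5 O:1
Element totals:
  C: 7
  H: 14
  N: 2
  O: 1
Molecular formula: C7H14N2O.
DoU = (2C + 2 + N − H − X) / 2 = (2·7 + 2 + 2 − 14 − 0) / 2 = 2.

2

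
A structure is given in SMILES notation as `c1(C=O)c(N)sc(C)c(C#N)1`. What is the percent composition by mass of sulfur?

19.29%

Atom tally by fragment:
  thiophene ring core → C:4 H:4 S:1
  (− 4 ring H displaced by substituents)
  + CHO → C:1 H:1 O:1
  + NH2 → N:1 H:2
  + CH3 → C:1 H:3
  + CN → C:1 N:1
Element totals:
  C: 7
  H: 6
  N: 2
  O: 1
  S: 1
Molecular formula: C7H6N2OS.
Molar mass = 166.198 g/mol.
Mass from S: 1 × 32.06 = 32.060 g/mol.
%S = 32.060 / 166.198 × 100 = 19.29%.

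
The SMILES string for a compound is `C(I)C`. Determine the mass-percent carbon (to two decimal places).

Atom tally by fragment:
  ICH2 → C:1 H:2 I:1
  CH3 → C:1 H:3
Element totals:
  C: 2
  H: 5
  I: 1
Molecular formula: C2H5I.
Molar mass = 155.966 g/mol.
Mass from C: 2 × 12.011 = 24.022 g/mol.
%C = 24.022 / 155.966 × 100 = 15.40%.

15.40%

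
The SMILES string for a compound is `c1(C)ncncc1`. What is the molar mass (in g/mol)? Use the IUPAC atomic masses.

94.12 g/mol

Atom tally by fragment:
  pyrimidine ring core → C:4 H:4 N:2
  (− 1 ring H displaced by substituents)
  + CH3 → C:1 H:3
Element totals:
  C: 5
  H: 6
  N: 2
Molecular formula: C5H6N2.
  M = 5(12.011) + 6(1.008) + 2(14.007)
    = 60.055 + 6.048 + 28.014 = 94.117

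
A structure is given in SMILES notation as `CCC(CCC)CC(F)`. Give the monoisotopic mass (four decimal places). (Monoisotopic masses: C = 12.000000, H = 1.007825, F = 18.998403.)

Atom tally by fragment:
  CH3 → C:1 H:3
  CH2 → C:1 H:2
  CH(CH2CH2CH3) → C:4 H:8
  CH2 → C:1 H:2
  CH2F → C:1 H:2 F:1
Element totals:
  C: 8
  H: 17
  F: 1
Molecular formula: C8H17F.
  M = 8(12.0) + 17(1.007825) + 18.998403
    = 96.000000 + 17.133025 + 18.998403 = 132.131428

132.1314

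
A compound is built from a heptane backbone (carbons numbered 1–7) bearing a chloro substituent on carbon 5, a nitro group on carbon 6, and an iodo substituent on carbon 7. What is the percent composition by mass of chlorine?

Atom tally by fragment:
  CH3 → C:1 H:3
  CH2 → C:1 H:2
  CH2 → C:1 H:2
  CH2 → C:1 H:2
  CH(Cl) → C:1 H:1 Cl:1
  CH(NO2) → C:1 H:1 N:1 O:2
  CH2I → C:1 H:2 I:1
Element totals:
  C: 7
  H: 13
  Cl: 1
  I: 1
  N: 1
  O: 2
Molecular formula: C7H13ClINO2.
Molar mass = 305.540 g/mol.
Mass from Cl: 1 × 35.45 = 35.450 g/mol.
%Cl = 35.450 / 305.540 × 100 = 11.60%.

11.60%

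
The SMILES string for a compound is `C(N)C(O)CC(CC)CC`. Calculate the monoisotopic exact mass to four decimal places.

145.1467

Atom tally by fragment:
  H2NCH2 → C:1 H:4 N:1
  CH(OH) → C:1 H:2 O:1
  CH2 → C:1 H:2
  CH(C2H5) → C:3 H:6
  CH2 → C:1 H:2
  CH3 → C:1 H:3
Element totals:
  C: 8
  H: 19
  N: 1
  O: 1
Molecular formula: C8H19NO.
  M = 8(12.0) + 19(1.007825) + 14.003074 + 15.994915
    = 96.000000 + 19.148675 + 14.003074 + 15.994915 = 145.146664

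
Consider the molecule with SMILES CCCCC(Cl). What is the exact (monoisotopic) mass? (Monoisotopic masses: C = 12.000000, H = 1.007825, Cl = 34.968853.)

Atom tally by fragment:
  CH3 → C:1 H:3
  CH2 → C:1 H:2
  CH2 → C:1 H:2
  CH2 → C:1 H:2
  CH2Cl → C:1 H:2 Cl:1
Element totals:
  C: 5
  H: 11
  Cl: 1
Molecular formula: C5H11Cl.
  M = 5(12.0) + 11(1.007825) + 34.968853
    = 60.000000 + 11.086075 + 34.968853 = 106.054928

106.0549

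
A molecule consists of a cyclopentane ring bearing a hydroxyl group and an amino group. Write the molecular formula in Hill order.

Atom tally by fragment:
  cyclopentane ring core → C:5 H:10
  (− 2 ring H displaced by substituents)
  + OH → O:1 H:1
  + NH2 → N:1 H:2
Element totals:
  C: 5
  H: 11
  N: 1
  O: 1

C5H11NO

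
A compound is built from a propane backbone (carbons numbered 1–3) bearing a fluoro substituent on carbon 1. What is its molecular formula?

C3H7F

Atom tally by fragment:
  FCH2 → C:1 H:2 F:1
  CH2 → C:1 H:2
  CH3 → C:1 H:3
Element totals:
  C: 3
  H: 7
  F: 1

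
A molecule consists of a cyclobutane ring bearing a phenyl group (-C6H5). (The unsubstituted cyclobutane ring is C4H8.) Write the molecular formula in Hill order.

C10H12

Atom tally by fragment:
  cyclobutane ring core → C:4 H:8
  (− 1 ring H displaced by substituents)
  + C6H5 → C:6 H:5
Element totals:
  C: 10
  H: 12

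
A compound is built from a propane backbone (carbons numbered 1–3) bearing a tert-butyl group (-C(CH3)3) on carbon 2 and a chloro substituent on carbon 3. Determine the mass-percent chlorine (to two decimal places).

Atom tally by fragment:
  CH3 → C:1 H:3
  CH(C(CH3)3) → C:5 H:10
  CH2Cl → C:1 H:2 Cl:1
Element totals:
  C: 7
  H: 15
  Cl: 1
Molecular formula: C7H15Cl.
Molar mass = 134.647 g/mol.
Mass from Cl: 1 × 35.45 = 35.450 g/mol.
%Cl = 35.450 / 134.647 × 100 = 26.33%.

26.33%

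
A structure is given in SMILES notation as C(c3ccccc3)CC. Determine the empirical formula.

C3H4

Atom tally by fragment:
  C6H5CH2 → C:7 H:7
  CH2 → C:1 H:2
  CH3 → C:1 H:3
Element totals:
  C: 9
  H: 12
Molecular formula: C9H12.
gcd of subscripts = 3; dividing each by 3:
  C: 9/3 = 3
  H: 12/3 = 4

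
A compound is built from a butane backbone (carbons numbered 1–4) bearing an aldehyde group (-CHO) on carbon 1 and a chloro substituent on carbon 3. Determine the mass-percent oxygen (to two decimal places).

13.27%

Atom tally by fragment:
  OHCCH2 → C:2 H:3 O:1
  CH2 → C:1 H:2
  CH(Cl) → C:1 H:1 Cl:1
  CH3 → C:1 H:3
Element totals:
  C: 5
  H: 9
  Cl: 1
  O: 1
Molecular formula: C5H9ClO.
Molar mass = 120.576 g/mol.
Mass from O: 1 × 15.999 = 15.999 g/mol.
%O = 15.999 / 120.576 × 100 = 13.27%.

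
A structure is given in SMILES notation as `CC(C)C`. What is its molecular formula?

C4H10

Atom tally by fragment:
  CH3 → C:1 H:3
  CH(CH3) → C:2 H:4
  CH3 → C:1 H:3
Element totals:
  C: 4
  H: 10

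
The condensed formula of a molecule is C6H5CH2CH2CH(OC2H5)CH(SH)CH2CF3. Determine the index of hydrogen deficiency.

4

Atom tally by fragment:
  C6H5CH2 → C:7 H:7
  CH2 → C:1 H:2
  CH(OC2H5) → C:3 H:6 O:1
  CH(SH) → C:1 H:2 S:1
  CH2CF3 → C:2 H:2 F:3
Element totals:
  C: 14
  H: 19
  F: 3
  O: 1
  S: 1
Molecular formula: C14H19F3OS.
DoU = (2C + 2 + N − H − X) / 2 = (2·14 + 2 + 0 − 19 − 3) / 2 = 4.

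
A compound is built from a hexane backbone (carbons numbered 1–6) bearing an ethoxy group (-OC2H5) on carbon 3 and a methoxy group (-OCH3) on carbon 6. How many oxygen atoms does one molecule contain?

2

Atom tally by fragment:
  CH3 → C:1 H:3
  CH2 → C:1 H:2
  CH(OC2H5) → C:3 H:6 O:1
  CH2 → C:1 H:2
  CH2 → C:1 H:2
  CH2OCH3 → C:2 H:5 O:1
Element totals:
  C: 9
  H: 20
  O: 2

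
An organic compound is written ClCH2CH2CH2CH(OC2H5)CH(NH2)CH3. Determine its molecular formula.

C8H18ClNO

Element totals:
  C: 8
  H: 18
  Cl: 1
  N: 1
  O: 1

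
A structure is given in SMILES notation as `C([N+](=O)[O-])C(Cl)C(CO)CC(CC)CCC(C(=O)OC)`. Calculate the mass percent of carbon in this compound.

50.40%

Atom tally by fragment:
  O2NCH2 → C:1 H:2 N:1 O:2
  CH(Cl) → C:1 H:1 Cl:1
  CH(CH2OH) → C:2 H:4 O:1
  CH2 → C:1 H:2
  CH(C2H5) → C:3 H:6
  CH2 → C:1 H:2
  CH2 → C:1 H:2
  CH2COOCH3 → C:3 H:5 O:2
Element totals:
  C: 13
  H: 24
  Cl: 1
  N: 1
  O: 5
Molecular formula: C13H24ClNO5.
Molar mass = 309.787 g/mol.
Mass from C: 13 × 12.011 = 156.143 g/mol.
%C = 156.143 / 309.787 × 100 = 50.40%.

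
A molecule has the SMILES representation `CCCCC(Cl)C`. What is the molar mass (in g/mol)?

120.62 g/mol

Atom tally by fragment:
  CH3 → C:1 H:3
  CH2 → C:1 H:2
  CH2 → C:1 H:2
  CH2 → C:1 H:2
  CH(Cl) → C:1 H:1 Cl:1
  CH3 → C:1 H:3
Element totals:
  C: 6
  H: 13
  Cl: 1
Molecular formula: C6H13Cl.
  M = 6(12.011) + 13(1.008) + 35.45
    = 72.066 + 13.104 + 35.450 = 120.620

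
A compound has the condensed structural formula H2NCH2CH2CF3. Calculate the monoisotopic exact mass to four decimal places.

113.0452

Atom tally by fragment:
  H2NCH2 → C:1 H:4 N:1
  CH2CF3 → C:2 H:2 F:3
Element totals:
  C: 3
  H: 6
  F: 3
  N: 1
Molecular formula: C3H6F3N.
  M = 3(12.0) + 6(1.007825) + 3(18.998403) + 14.003074
    = 36.000000 + 6.046950 + 56.995209 + 14.003074 = 113.045233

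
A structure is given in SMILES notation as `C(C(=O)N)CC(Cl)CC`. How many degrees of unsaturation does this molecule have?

1

Atom tally by fragment:
  H2NOCCH2 → C:2 H:4 O:1 N:1
  CH2 → C:1 H:2
  CH(Cl) → C:1 H:1 Cl:1
  CH2 → C:1 H:2
  CH3 → C:1 H:3
Element totals:
  C: 6
  H: 12
  Cl: 1
  N: 1
  O: 1
Molecular formula: C6H12ClNO.
DoU = (2C + 2 + N − H − X) / 2 = (2·6 + 2 + 1 − 12 − 1) / 2 = 1.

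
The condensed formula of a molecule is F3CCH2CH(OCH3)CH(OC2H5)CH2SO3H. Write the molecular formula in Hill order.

C8H15F3O5S

Atom tally by fragment:
  F3CCH2 → C:2 H:2 F:3
  CH(OCH3) → C:2 H:4 O:1
  CH(OC2H5) → C:3 H:6 O:1
  CH2SO3H → C:1 H:3 S:1 O:3
Element totals:
  C: 8
  H: 15
  F: 3
  O: 5
  S: 1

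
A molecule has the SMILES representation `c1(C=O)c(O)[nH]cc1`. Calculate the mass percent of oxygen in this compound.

28.80%

Atom tally by fragment:
  pyrrole ring core → C:4 H:5 N:1
  (− 2 ring H displaced by substituents)
  + CHO → C:1 H:1 O:1
  + OH → O:1 H:1
Element totals:
  C: 5
  H: 5
  N: 1
  O: 2
Molecular formula: C5H5NO2.
Molar mass = 111.100 g/mol.
Mass from O: 2 × 15.999 = 31.998 g/mol.
%O = 31.998 / 111.100 × 100 = 28.80%.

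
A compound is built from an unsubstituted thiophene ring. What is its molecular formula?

Atom tally by fragment:
  thiophene ring core → C:4 H:4 S:1
Element totals:
  C: 4
  H: 4
  S: 1

C4H4S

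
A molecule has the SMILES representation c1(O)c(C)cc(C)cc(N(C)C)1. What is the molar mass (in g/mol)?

Atom tally by fragment:
  benzene ring core → C:6 H:6
  (− 4 ring H displaced by substituents)
  + OH → O:1 H:1
  + CH3 → C:1 H:3
  + CH3 → C:1 H:3
  + N(CH3)2 → N:1 C:2 H:6
Element totals:
  C: 10
  H: 15
  N: 1
  O: 1
Molecular formula: C10H15NO.
  M = 10(12.011) + 15(1.008) + 14.007 + 15.999
    = 120.110 + 15.120 + 14.007 + 15.999 = 165.236

165.24 g/mol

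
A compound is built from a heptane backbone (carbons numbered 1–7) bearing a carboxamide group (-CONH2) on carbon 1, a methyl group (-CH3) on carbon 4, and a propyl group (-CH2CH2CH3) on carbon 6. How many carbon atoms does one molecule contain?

12

Atom tally by fragment:
  H2NOCCH2 → C:2 H:4 O:1 N:1
  CH2 → C:1 H:2
  CH2 → C:1 H:2
  CH(CH3) → C:2 H:4
  CH2 → C:1 H:2
  CH(CH2CH2CH3) → C:4 H:8
  CH3 → C:1 H:3
Element totals:
  C: 12
  H: 25
  N: 1
  O: 1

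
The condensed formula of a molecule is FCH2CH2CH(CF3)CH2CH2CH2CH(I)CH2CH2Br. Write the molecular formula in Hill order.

C10H16BrF4I

Element totals:
  C: 10
  H: 16
  Br: 1
  F: 4
  I: 1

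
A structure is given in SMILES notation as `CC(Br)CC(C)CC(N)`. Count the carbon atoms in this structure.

7

Atom tally by fragment:
  CH3 → C:1 H:3
  CH(Br) → C:1 H:1 Br:1
  CH2 → C:1 H:2
  CH(CH3) → C:2 H:4
  CH2 → C:1 H:2
  CH2NH2 → C:1 H:4 N:1
Element totals:
  C: 7
  H: 16
  Br: 1
  N: 1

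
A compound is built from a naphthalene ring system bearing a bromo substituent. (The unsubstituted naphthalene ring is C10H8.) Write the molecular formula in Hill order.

C10H7Br

Atom tally by fragment:
  naphthalene ring system core → C:10 H:8
  (− 1 ring H displaced by substituents)
  + Br → Br:1
Element totals:
  C: 10
  H: 7
  Br: 1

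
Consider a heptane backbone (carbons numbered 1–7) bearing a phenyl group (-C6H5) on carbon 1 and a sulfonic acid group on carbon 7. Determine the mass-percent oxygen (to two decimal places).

Atom tally by fragment:
  C6H5CH2 → C:7 H:7
  CH2 → C:1 H:2
  CH2 → C:1 H:2
  CH2 → C:1 H:2
  CH2 → C:1 H:2
  CH2 → C:1 H:2
  CH2SO3H → C:1 H:3 S:1 O:3
Element totals:
  C: 13
  H: 20
  O: 3
  S: 1
Molecular formula: C13H20O3S.
Molar mass = 256.360 g/mol.
Mass from O: 3 × 15.999 = 47.997 g/mol.
%O = 47.997 / 256.360 × 100 = 18.72%.

18.72%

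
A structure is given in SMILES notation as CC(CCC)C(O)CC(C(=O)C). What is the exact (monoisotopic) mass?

Atom tally by fragment:
  CH3 → C:1 H:3
  CH(CH2CH2CH3) → C:4 H:8
  CH(OH) → C:1 H:2 O:1
  CH2 → C:1 H:2
  CH2COCH3 → C:3 H:5 O:1
Element totals:
  C: 10
  H: 20
  O: 2
Molecular formula: C10H20O2.
  M = 10(12.0) + 20(1.007825) + 2(15.994915)
    = 120.000000 + 20.156500 + 31.989830 = 172.146330

172.1463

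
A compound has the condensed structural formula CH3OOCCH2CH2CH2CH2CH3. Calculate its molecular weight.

Atom tally by fragment:
  CH3OOCCH2 → C:3 H:5 O:2
  CH2 → C:1 H:2
  CH2 → C:1 H:2
  CH2 → C:1 H:2
  CH3 → C:1 H:3
Element totals:
  C: 7
  H: 14
  O: 2
Molecular formula: C7H14O2.
  M = 7(12.011) + 14(1.008) + 2(15.999)
    = 84.077 + 14.112 + 31.998 = 130.187

130.19 g/mol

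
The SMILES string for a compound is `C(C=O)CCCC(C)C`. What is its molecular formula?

C8H16O

Atom tally by fragment:
  OHCCH2 → C:2 H:3 O:1
  CH2 → C:1 H:2
  CH2 → C:1 H:2
  CH2 → C:1 H:2
  CH(CH3) → C:2 H:4
  CH3 → C:1 H:3
Element totals:
  C: 8
  H: 16
  O: 1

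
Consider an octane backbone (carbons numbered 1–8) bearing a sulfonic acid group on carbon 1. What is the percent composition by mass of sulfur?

Atom tally by fragment:
  HO3SCH2 → C:1 H:3 S:1 O:3
  CH2 → C:1 H:2
  CH2 → C:1 H:2
  CH2 → C:1 H:2
  CH2 → C:1 H:2
  CH2 → C:1 H:2
  CH2 → C:1 H:2
  CH3 → C:1 H:3
Element totals:
  C: 8
  H: 18
  O: 3
  S: 1
Molecular formula: C8H18O3S.
Molar mass = 194.289 g/mol.
Mass from S: 1 × 32.06 = 32.060 g/mol.
%S = 32.060 / 194.289 × 100 = 16.50%.

16.50%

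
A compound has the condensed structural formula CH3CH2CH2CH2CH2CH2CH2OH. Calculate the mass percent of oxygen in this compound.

13.77%

Element totals:
  C: 7
  H: 16
  O: 1
Molecular formula: C7H16O.
Molar mass = 116.204 g/mol.
Mass from O: 1 × 15.999 = 15.999 g/mol.
%O = 15.999 / 116.204 × 100 = 13.77%.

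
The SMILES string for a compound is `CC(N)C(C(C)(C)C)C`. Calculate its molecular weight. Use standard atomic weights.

Atom tally by fragment:
  CH3 → C:1 H:3
  CH(NH2) → C:1 H:3 N:1
  CH(C(CH3)3) → C:5 H:10
  CH3 → C:1 H:3
Element totals:
  C: 8
  H: 19
  N: 1
Molecular formula: C8H19N.
  M = 8(12.011) + 19(1.008) + 14.007
    = 96.088 + 19.152 + 14.007 = 129.247

129.25 g/mol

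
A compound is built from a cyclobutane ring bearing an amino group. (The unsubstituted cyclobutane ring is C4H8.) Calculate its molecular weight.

71.12 g/mol

Atom tally by fragment:
  cyclobutane ring core → C:4 H:8
  (− 1 ring H displaced by substituents)
  + NH2 → N:1 H:2
Element totals:
  C: 4
  H: 9
  N: 1
Molecular formula: C4H9N.
  M = 4(12.011) + 9(1.008) + 14.007
    = 48.044 + 9.072 + 14.007 = 71.123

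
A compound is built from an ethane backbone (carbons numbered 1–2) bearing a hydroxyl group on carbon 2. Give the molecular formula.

Atom tally by fragment:
  CH3 → C:1 H:3
  CH2OH → C:1 H:3 O:1
Element totals:
  C: 2
  H: 6
  O: 1

C2H6O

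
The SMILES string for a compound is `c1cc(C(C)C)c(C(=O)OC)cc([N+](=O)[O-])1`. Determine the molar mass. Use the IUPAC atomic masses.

Atom tally by fragment:
  benzene ring core → C:6 H:6
  (− 3 ring H displaced by substituents)
  + CH(CH3)2 → C:3 H:7
  + COOCH3 → C:2 H:3 O:2
  + NO2 → N:1 O:2
Element totals:
  C: 11
  H: 13
  N: 1
  O: 4
Molecular formula: C11H13NO4.
  M = 11(12.011) + 13(1.008) + 14.007 + 4(15.999)
    = 132.121 + 13.104 + 14.007 + 63.996 = 223.228

223.23 g/mol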